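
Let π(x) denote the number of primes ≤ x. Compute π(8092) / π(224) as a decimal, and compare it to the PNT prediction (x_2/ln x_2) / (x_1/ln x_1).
π(8092)/π(224) = 1017/48 ≈ 21.1875;  PNT prediction ≈ 21.7251.

π(224) = 48 and π(8092) = 1017, so π(8092)/π(224) ≈ 21.1875. The PNT-predicted ratio is (8092/ln(8092)) / (224/ln(224)) ≈ 21.7251. The two agree to within a few percent, as expected.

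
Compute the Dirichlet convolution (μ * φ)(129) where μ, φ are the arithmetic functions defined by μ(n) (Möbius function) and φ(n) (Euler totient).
(μ * φ)(129) = 41

Divisors of 129: [1, 3, 43, 129]. For each d | 129:
  d = 1: μ(1) · φ(129/1) = 1 · 84 = 84
  d = 3: μ(3) · φ(129/3) = -1 · 42 = -42
  d = 43: μ(43) · φ(129/43) = -1 · 2 = -2
  d = 129: μ(129) · φ(129/129) = 1 · 1 = 1
Summing: (μ * φ)(129) = 84 + -42 + -2 + 1 = 41.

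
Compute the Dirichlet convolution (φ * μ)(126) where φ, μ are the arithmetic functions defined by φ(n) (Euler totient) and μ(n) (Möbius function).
(φ * μ)(126) = 0

Divisors of 126: [1, 2, 3, 6, 7, 9, 14, 18, 21, 42, 63, 126]. For each d | 126:
  d = 1: φ(1) · μ(126/1) = 1 · 0 = 0
  d = 2: φ(2) · μ(126/2) = 1 · 0 = 0
  d = 3: φ(3) · μ(126/3) = 2 · -1 = -2
  d = 6: φ(6) · μ(126/6) = 2 · 1 = 2
  d = 7: φ(7) · μ(126/7) = 6 · 0 = 0
  d = 9: φ(9) · μ(126/9) = 6 · 1 = 6
  d = 14: φ(14) · μ(126/14) = 6 · 0 = 0
  d = 18: φ(18) · μ(126/18) = 6 · -1 = -6
  d = 21: φ(21) · μ(126/21) = 12 · 1 = 12
  d = 42: φ(42) · μ(126/42) = 12 · -1 = -12
  d = 63: φ(63) · μ(126/63) = 36 · -1 = -36
  d = 126: φ(126) · μ(126/126) = 36 · 1 = 36
Summing: (φ * μ)(126) = 0 + 0 + -2 + 2 + 0 + 6 + 0 + -6 + 12 + -12 + -36 + 36 = 0.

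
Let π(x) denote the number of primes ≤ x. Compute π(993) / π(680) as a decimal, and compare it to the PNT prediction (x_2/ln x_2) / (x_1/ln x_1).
π(993)/π(680) = 167/123 ≈ 1.3577;  PNT prediction ≈ 1.3802.

π(680) = 123 and π(993) = 167, so π(993)/π(680) ≈ 1.3577. The PNT-predicted ratio is (993/ln(993)) / (680/ln(680)) ≈ 1.3802. The two agree to within a few percent, as expected.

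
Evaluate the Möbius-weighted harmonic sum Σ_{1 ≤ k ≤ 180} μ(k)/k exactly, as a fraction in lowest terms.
Σ μ(k)/k = -144087981517635476714028475868546320125145063113926500300851703048561/29819592777931214269172453467810429868925511217482600306406141434158090

Values of μ(k) for 1 ≤ k ≤ 180: μ(1) = 1, μ(2) = -1, μ(3) = -1, μ(5) = -1, μ(6) = 1, μ(7) = -1, μ(10) = 1, μ(11) = -1, μ(13) = -1, μ(14) = 1, μ(15) = 1, μ(17) = -1, μ(19) = -1, μ(21) = 1, μ(22) = 1, μ(23) = -1, μ(26) = 1, μ(29) = -1, μ(30) = -1, μ(31) = -1, μ(33) = 1, μ(34) = 1, μ(35) = 1, μ(37) = -1, μ(38) = 1, μ(39) = 1, μ(41) = -1, μ(42) = -1, μ(43) = -1, μ(46) = 1, μ(47) = -1, μ(51) = 1, μ(53) = -1, μ(55) = 1, μ(57) = 1, μ(58) = 1, μ(59) = -1, μ(61) = -1, μ(62) = 1, μ(65) = 1, μ(66) = -1, μ(67) = -1, μ(69) = 1, μ(70) = -1, μ(71) = -1, μ(73) = -1, μ(74) = 1, μ(77) = 1, μ(78) = -1, μ(79) = -1, μ(82) = 1, μ(83) = -1, μ(85) = 1, μ(86) = 1, μ(87) = 1, μ(89) = -1, μ(91) = 1, μ(93) = 1, μ(94) = 1, μ(95) = 1, μ(97) = -1, μ(101) = -1, μ(102) = -1, μ(103) = -1, μ(105) = -1, μ(106) = 1, μ(107) = -1, μ(109) = -1, μ(110) = -1, μ(111) = 1, μ(113) = -1, μ(114) = -1, μ(115) = 1, μ(118) = 1, μ(119) = 1, μ(122) = 1, μ(123) = 1, μ(127) = -1, μ(129) = 1, μ(130) = -1, μ(131) = -1, μ(133) = 1, μ(134) = 1, μ(137) = -1, μ(138) = -1, μ(139) = -1, μ(141) = 1, μ(142) = 1, μ(143) = 1, μ(145) = 1, μ(146) = 1, μ(149) = -1, μ(151) = -1, μ(154) = -1, μ(155) = 1, μ(157) = -1, μ(158) = 1, μ(159) = 1, μ(161) = 1, μ(163) = -1, μ(165) = -1, μ(166) = 1, μ(167) = -1, μ(170) = -1, μ(173) = -1, μ(174) = -1, μ(177) = 1, μ(178) = 1, μ(179) = -1, with μ = 0 on non-squarefree integers. Summing μ(k)/k for k where μ(k) ≠ 0 gives -144087981517635476714028475868546320125145063113926500300851703048561/29819592777931214269172453467810429868925511217482600306406141434158090 ≈ -0.0048. (PNT ⟺ this sum → 0 as n → ∞.)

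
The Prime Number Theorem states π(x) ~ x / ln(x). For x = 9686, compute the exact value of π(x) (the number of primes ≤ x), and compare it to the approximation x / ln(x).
π(9686) = 1195;  x/ln(x) ≈ 1055.30;  relative error ≈ 11.69%.

Directly count primes up to 9686: π(9686) = 1195. The PNT approximation gives 9686/ln(9686) ≈ 9686/9.17844 ≈ 1055.30. Relative error (π(x) − x/ln(x)) / π(x) ≈ 11.69%; the approximation is known to undercount slightly (Li(x) is a better estimate).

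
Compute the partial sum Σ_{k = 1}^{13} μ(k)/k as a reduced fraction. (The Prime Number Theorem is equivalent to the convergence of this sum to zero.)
Σ μ(k)/k = -2323/30030

Values of μ(k) for 1 ≤ k ≤ 13: μ(1) = 1, μ(2) = -1, μ(3) = -1, μ(5) = -1, μ(6) = 1, μ(7) = -1, μ(10) = 1, μ(11) = -1, μ(13) = -1, with μ = 0 on non-squarefree integers. Summing μ(k)/k for k where μ(k) ≠ 0 gives -2323/30030 ≈ -0.0774. (PNT ⟺ this sum → 0 as n → ∞.)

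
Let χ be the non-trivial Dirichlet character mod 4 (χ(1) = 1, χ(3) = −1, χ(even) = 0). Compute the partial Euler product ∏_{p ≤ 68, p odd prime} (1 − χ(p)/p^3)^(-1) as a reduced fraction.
∏ = 497044101252700953274063170881740849527845657594881/512972994773739111227016105418519405174088647311360

The odd primes p ≤ 68 are [3, 5, 7, 11, 13, 17, 19, 23, 29, 31, 37, 41, 43, 47, 53, 59, 61, 67]. For each, χ(p) = 1 if p ≡ 1 mod 4, χ(p) = −1 if p ≡ 3 mod 4. Taking (1 − χ(p)/p^3)^(-1) = p^3/(p^3 − χ(p)): (1 − (-1)/3^3)^(-1) · (1 − (1)/5^3)^(-1) · (1 − (-1)/7^3)^(-1) · (1 − (-1)/11^3)^(-1) · (1 − (1)/13^3)^(-1) · (1 − (1)/17^3)^(-1) · (1 − (-1)/19^3)^(-1) · (1 − (-1)/23^3)^(-1) · (1 − (1)/29^3)^(-1) · (1 − (-1)/31^3)^(-1) · (1 − (1)/37^3)^(-1) · (1 − (1)/41^3)^(-1) · (1 − (-1)/43^3)^(-1) · (1 − (-1)/47^3)^(-1) · (1 − (1)/53^3)^(-1) · (1 − (-1)/59^3)^(-1) · (1 − (1)/61^3)^(-1) · (1 − (-1)/67^3)^(-1) = 497044101252700953274063170881740849527845657594881/512972994773739111227016105418519405174088647311360.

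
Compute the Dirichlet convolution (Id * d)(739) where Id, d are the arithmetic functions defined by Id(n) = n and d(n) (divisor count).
(Id * d)(739) = 741

Divisors of 739: [1, 739]. For each d | 739:
  d = 1: Id(1) · d(739/1) = 1 · 2 = 2
  d = 739: Id(739) · d(739/739) = 739 · 1 = 739
Summing: (Id * d)(739) = 2 + 739 = 741.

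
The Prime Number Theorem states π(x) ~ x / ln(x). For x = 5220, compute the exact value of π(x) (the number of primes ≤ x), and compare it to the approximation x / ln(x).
π(5220) = 693;  x/ln(x) ≈ 609.80;  relative error ≈ 12.01%.

Directly count primes up to 5220: π(5220) = 693. The PNT approximation gives 5220/ln(5220) ≈ 5220/8.56025 ≈ 609.80. Relative error (π(x) − x/ln(x)) / π(x) ≈ 12.01%; the approximation is known to undercount slightly (Li(x) is a better estimate).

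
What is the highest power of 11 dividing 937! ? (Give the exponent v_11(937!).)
v_11(937!) = 92

Legendre's formula: v_p(n!) = Σ_{k ≥ 1} ⌊n / p^k⌋. For p = 11, n = 937, the terms are:
  ⌊937/11^1⌋ = ⌊937/11⌋ = 85
  ⌊937/11^2⌋ = ⌊937/121⌋ = 7
(the next term ⌊937/11^3⌋ = 0, terminating the sum). Summing: v_11(937!) = 85 + 7 = 92.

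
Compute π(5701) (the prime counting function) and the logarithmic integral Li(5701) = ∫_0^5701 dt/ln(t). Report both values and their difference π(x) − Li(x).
π(5701) = 751;  Li(5701) ≈ 765.94;  π(x) − Li(x) ≈ -14.94.

Direct count of primes ≤ 5701 gives π(5701) = 751. Numerical evaluation of the logarithmic integral gives Li(5701) ≈ 765.94. The difference π(x) − Li(x) ≈ -14.94 is typically negative for small/moderate x (Li(x) overestimates), though Littlewood's theorem shows this sign changes infinitely often.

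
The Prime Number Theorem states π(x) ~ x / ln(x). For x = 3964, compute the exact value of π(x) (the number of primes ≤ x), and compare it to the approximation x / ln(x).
π(3964) = 548;  x/ln(x) ≈ 478.45;  relative error ≈ 12.69%.

Directly count primes up to 3964: π(3964) = 548. The PNT approximation gives 3964/ln(3964) ≈ 3964/8.28501 ≈ 478.45. Relative error (π(x) − x/ln(x)) / π(x) ≈ 12.69%; the approximation is known to undercount slightly (Li(x) is a better estimate).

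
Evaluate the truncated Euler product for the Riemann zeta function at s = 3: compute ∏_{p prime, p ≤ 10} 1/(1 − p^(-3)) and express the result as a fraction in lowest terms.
∏ = 18375/15314

The primes p ≤ 10 are [2, 3, 5, 7]. For each prime, (1 − 1/p^3)^(-1) = p^3 / (p^3 − 1). The product is (1 − 1/2^3)^(-1), (1 − 1/3^3)^(-1), (1 − 1/5^3)^(-1), (1 − 1/7^3)^(-1) = ∏ p^3 / (p^3 − 1) = 18375/15314.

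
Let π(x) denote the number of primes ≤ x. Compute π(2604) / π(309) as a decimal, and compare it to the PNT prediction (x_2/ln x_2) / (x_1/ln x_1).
π(2604)/π(309) = 378/63 ≈ 6.0000;  PNT prediction ≈ 6.1433.

π(309) = 63 and π(2604) = 378, so π(2604)/π(309) ≈ 6.0000. The PNT-predicted ratio is (2604/ln(2604)) / (309/ln(309)) ≈ 6.1433. The two agree to within a few percent, as expected.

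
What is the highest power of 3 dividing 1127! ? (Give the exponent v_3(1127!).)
v_3(1127!) = 559

Legendre's formula: v_p(n!) = Σ_{k ≥ 1} ⌊n / p^k⌋. For p = 3, n = 1127, the terms are:
  ⌊1127/3^1⌋ = ⌊1127/3⌋ = 375
  ⌊1127/3^2⌋ = ⌊1127/9⌋ = 125
  ⌊1127/3^3⌋ = ⌊1127/27⌋ = 41
  ⌊1127/3^4⌋ = ⌊1127/81⌋ = 13
  ⌊1127/3^5⌋ = ⌊1127/243⌋ = 4
  ⌊1127/3^6⌋ = ⌊1127/729⌋ = 1
(the next term ⌊1127/3^7⌋ = 0, terminating the sum). Summing: v_3(1127!) = 375 + 125 + 41 + 13 + 4 + 1 = 559.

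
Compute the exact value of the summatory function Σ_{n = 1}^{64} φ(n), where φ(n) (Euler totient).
Σ_{n ≤ 64} φ(n) = 1260

Compute φ(n) for each 1 ≤ n ≤ 64: φ(1) = 1, φ(2) = 1, φ(3) = 2, φ(4) = 2, φ(5) = 4, φ(6) = 2, φ(7) = 6, φ(8) = 4, φ(9) = 6, φ(10) = 4, φ(11) = 10, φ(12) = 4, φ(13) = 12, φ(14) = 6, φ(15) = 8, φ(16) = 8, φ(17) = 16, φ(18) = 6, φ(19) = 18, φ(20) = 8, φ(21) = 12, φ(22) = 10, φ(23) = 22, φ(24) = 8, φ(25) = 20, φ(26) = 12, φ(27) = 18, φ(28) = 12, φ(29) = 28, φ(30) = 8, φ(31) = 30, φ(32) = 16, φ(33) = 20, φ(34) = 16, φ(35) = 24, φ(36) = 12, φ(37) = 36, φ(38) = 18, φ(39) = 24, φ(40) = 16, φ(41) = 40, φ(42) = 12, φ(43) = 42, φ(44) = 20, φ(45) = 24, φ(46) = 22, φ(47) = 46, φ(48) = 16, φ(49) = 42, φ(50) = 20, φ(51) = 32, φ(52) = 24, φ(53) = 52, φ(54) = 18, φ(55) = 40, φ(56) = 24, φ(57) = 36, φ(58) = 28, φ(59) = 58, φ(60) = 16, φ(61) = 60, φ(62) = 30, φ(63) = 36, φ(64) = 32. Summing all 64 values: 1260. (Average order: Σ_{n ≤ x} φ(n) ~ (3/π²) x². For x = 64, (3/π²)·64² ≈ 1245.03.)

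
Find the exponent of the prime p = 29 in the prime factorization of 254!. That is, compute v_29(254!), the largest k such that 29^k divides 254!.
v_29(254!) = 8

Legendre's formula: v_p(n!) = Σ_{k ≥ 1} ⌊n / p^k⌋. For p = 29, n = 254, the terms are:
  ⌊254/29^1⌋ = ⌊254/29⌋ = 8
(the next term ⌊254/29^2⌋ = 0, terminating the sum). Summing: v_29(254!) = 8 = 8.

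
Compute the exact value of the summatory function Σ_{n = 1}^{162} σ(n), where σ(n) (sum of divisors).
Σ_{n ≤ 162} σ(n) = 21709

Compute σ(n) for each 1 ≤ n ≤ 162: σ(1) = 1, σ(2) = 3, σ(3) = 4, σ(4) = 7, σ(5) = 6, σ(6) = 12, σ(7) = 8, σ(8) = 15, σ(9) = 13, σ(10) = 18, σ(11) = 12, σ(12) = 28, σ(13) = 14, σ(14) = 24, σ(15) = 24, σ(16) = 31, σ(17) = 18, σ(18) = 39, σ(19) = 20, σ(20) = 42, σ(21) = 32, σ(22) = 36, σ(23) = 24, σ(24) = 60, σ(25) = 31, σ(26) = 42, σ(27) = 40, σ(28) = 56, σ(29) = 30, σ(30) = 72, σ(31) = 32, σ(32) = 63, σ(33) = 48, σ(34) = 54, σ(35) = 48, σ(36) = 91, σ(37) = 38, σ(38) = 60, σ(39) = 56, σ(40) = 90, σ(41) = 42, σ(42) = 96, σ(43) = 44, σ(44) = 84, σ(45) = 78, σ(46) = 72, σ(47) = 48, σ(48) = 124, σ(49) = 57, σ(50) = 93, σ(51) = 72, σ(52) = 98, σ(53) = 54, σ(54) = 120, σ(55) = 72, σ(56) = 120, σ(57) = 80, σ(58) = 90, σ(59) = 60, σ(60) = 168, σ(61) = 62, σ(62) = 96, σ(63) = 104, σ(64) = 127, σ(65) = 84, σ(66) = 144, σ(67) = 68, σ(68) = 126, σ(69) = 96, σ(70) = 144, σ(71) = 72, σ(72) = 195, σ(73) = 74, σ(74) = 114, σ(75) = 124, σ(76) = 140, σ(77) = 96, σ(78) = 168, σ(79) = 80, σ(80) = 186, σ(81) = 121, σ(82) = 126, σ(83) = 84, σ(84) = 224, σ(85) = 108, σ(86) = 132, σ(87) = 120, σ(88) = 180, σ(89) = 90, σ(90) = 234, σ(91) = 112, σ(92) = 168, σ(93) = 128, σ(94) = 144, σ(95) = 120, σ(96) = 252, σ(97) = 98, σ(98) = 171, σ(99) = 156, σ(100) = 217, σ(101) = 102, σ(102) = 216, σ(103) = 104, σ(104) = 210, σ(105) = 192, σ(106) = 162, σ(107) = 108, σ(108) = 280, σ(109) = 110, σ(110) = 216, σ(111) = 152, σ(112) = 248, σ(113) = 114, σ(114) = 240, σ(115) = 144, σ(116) = 210, σ(117) = 182, σ(118) = 180, σ(119) = 144, σ(120) = 360, σ(121) = 133, σ(122) = 186, σ(123) = 168, σ(124) = 224, σ(125) = 156, σ(126) = 312, σ(127) = 128, σ(128) = 255, σ(129) = 176, σ(130) = 252, σ(131) = 132, σ(132) = 336, σ(133) = 160, σ(134) = 204, σ(135) = 240, σ(136) = 270, σ(137) = 138, σ(138) = 288, σ(139) = 140, σ(140) = 336, σ(141) = 192, σ(142) = 216, σ(143) = 168, σ(144) = 403, σ(145) = 180, σ(146) = 222, σ(147) = 228, σ(148) = 266, σ(149) = 150, σ(150) = 372, σ(151) = 152, σ(152) = 300, σ(153) = 234, σ(154) = 288, σ(155) = 192, σ(156) = 392, σ(157) = 158, σ(158) = 240, σ(159) = 216, σ(160) = 378, σ(161) = 192, σ(162) = 363. Summing all 162 values: 21709. (Average order: Σ_{n ≤ x} σ(n) ~ (π²/12) x². For x = 162, (π²/12)·162² ≈ 21584.82.)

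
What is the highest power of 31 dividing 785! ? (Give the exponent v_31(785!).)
v_31(785!) = 25

Legendre's formula: v_p(n!) = Σ_{k ≥ 1} ⌊n / p^k⌋. For p = 31, n = 785, the terms are:
  ⌊785/31^1⌋ = ⌊785/31⌋ = 25
(the next term ⌊785/31^2⌋ = 0, terminating the sum). Summing: v_31(785!) = 25 = 25.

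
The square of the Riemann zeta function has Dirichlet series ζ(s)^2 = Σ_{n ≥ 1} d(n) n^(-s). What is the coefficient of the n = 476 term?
d(476) = 12

ζ(s)^2 = (Σ 1/m^s)(Σ 1/k^s). The coefficient of 1/n^s in the product is the number of ordered pairs (m, k) with mk = n, which equals d(n). For n = 476, divisors are [1, 2, 4, 7, 14, 17, 28, 34, 68, 119, 238, 476], so d(476) = 12.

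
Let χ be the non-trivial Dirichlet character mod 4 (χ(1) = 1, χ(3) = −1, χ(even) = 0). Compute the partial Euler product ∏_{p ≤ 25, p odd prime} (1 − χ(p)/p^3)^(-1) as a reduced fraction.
∏ = 177358697820836675/183046656872153088

The odd primes p ≤ 25 are [3, 5, 7, 11, 13, 17, 19, 23]. For each, χ(p) = 1 if p ≡ 1 mod 4, χ(p) = −1 if p ≡ 3 mod 4. Taking (1 − χ(p)/p^3)^(-1) = p^3/(p^3 − χ(p)): (1 − (-1)/3^3)^(-1) · (1 − (1)/5^3)^(-1) · (1 − (-1)/7^3)^(-1) · (1 − (-1)/11^3)^(-1) · (1 − (1)/13^3)^(-1) · (1 − (1)/17^3)^(-1) · (1 − (-1)/19^3)^(-1) · (1 − (-1)/23^3)^(-1) = 177358697820836675/183046656872153088.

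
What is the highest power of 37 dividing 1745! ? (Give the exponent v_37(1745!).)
v_37(1745!) = 48

Legendre's formula: v_p(n!) = Σ_{k ≥ 1} ⌊n / p^k⌋. For p = 37, n = 1745, the terms are:
  ⌊1745/37^1⌋ = ⌊1745/37⌋ = 47
  ⌊1745/37^2⌋ = ⌊1745/1369⌋ = 1
(the next term ⌊1745/37^3⌋ = 0, terminating the sum). Summing: v_37(1745!) = 47 + 1 = 48.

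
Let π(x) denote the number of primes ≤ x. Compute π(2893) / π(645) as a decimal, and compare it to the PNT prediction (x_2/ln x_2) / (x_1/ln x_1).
π(2893)/π(645) = 418/117 ≈ 3.5726;  PNT prediction ≈ 3.6407.

π(645) = 117 and π(2893) = 418, so π(2893)/π(645) ≈ 3.5726. The PNT-predicted ratio is (2893/ln(2893)) / (645/ln(645)) ≈ 3.6407. The two agree to within a few percent, as expected.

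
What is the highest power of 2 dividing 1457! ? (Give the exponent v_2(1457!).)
v_2(1457!) = 1451

Legendre's formula: v_p(n!) = Σ_{k ≥ 1} ⌊n / p^k⌋. For p = 2, n = 1457, the terms are:
  ⌊1457/2^1⌋ = ⌊1457/2⌋ = 728
  ⌊1457/2^2⌋ = ⌊1457/4⌋ = 364
  ⌊1457/2^3⌋ = ⌊1457/8⌋ = 182
  ⌊1457/2^4⌋ = ⌊1457/16⌋ = 91
  ⌊1457/2^5⌋ = ⌊1457/32⌋ = 45
  ⌊1457/2^6⌋ = ⌊1457/64⌋ = 22
  ⌊1457/2^7⌋ = ⌊1457/128⌋ = 11
  ⌊1457/2^8⌋ = ⌊1457/256⌋ = 5
  ⌊1457/2^9⌋ = ⌊1457/512⌋ = 2
  ⌊1457/2^10⌋ = ⌊1457/1024⌋ = 1
(the next term ⌊1457/2^11⌋ = 0, terminating the sum). Summing: v_2(1457!) = 728 + 364 + 182 + 91 + 45 + 22 + 11 + 5 + 2 + 1 = 1451.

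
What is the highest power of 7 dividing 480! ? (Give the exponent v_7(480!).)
v_7(480!) = 78

Legendre's formula: v_p(n!) = Σ_{k ≥ 1} ⌊n / p^k⌋. For p = 7, n = 480, the terms are:
  ⌊480/7^1⌋ = ⌊480/7⌋ = 68
  ⌊480/7^2⌋ = ⌊480/49⌋ = 9
  ⌊480/7^3⌋ = ⌊480/343⌋ = 1
(the next term ⌊480/7^4⌋ = 0, terminating the sum). Summing: v_7(480!) = 68 + 9 + 1 = 78.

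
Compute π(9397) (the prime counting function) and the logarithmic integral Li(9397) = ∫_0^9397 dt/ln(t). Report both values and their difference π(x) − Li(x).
π(9397) = 1162;  Li(9397) ≈ 1180.45;  π(x) − Li(x) ≈ -18.45.

Direct count of primes ≤ 9397 gives π(9397) = 1162. Numerical evaluation of the logarithmic integral gives Li(9397) ≈ 1180.45. The difference π(x) − Li(x) ≈ -18.45 is typically negative for small/moderate x (Li(x) overestimates), though Littlewood's theorem shows this sign changes infinitely often.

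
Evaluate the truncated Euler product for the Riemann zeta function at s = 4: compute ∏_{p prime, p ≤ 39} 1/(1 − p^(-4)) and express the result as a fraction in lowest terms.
∏ = 118583889910340935015737417301254569/109564363617893205834674995200000000

The primes p ≤ 39 are [2, 3, 5, 7, 11, 13, 17, 19, 23, 29, 31, 37]. For each prime, (1 − 1/p^4)^(-1) = p^4 / (p^4 − 1). The product is (1 − 1/2^4)^(-1), (1 − 1/3^4)^(-1), (1 − 1/5^4)^(-1), (1 − 1/7^4)^(-1), (1 − 1/11^4)^(-1), (1 − 1/13^4)^(-1), (1 − 1/17^4)^(-1), (1 − 1/19^4)^(-1), (1 − 1/23^4)^(-1), (1 − 1/29^4)^(-1), (1 − 1/31^4)^(-1), (1 − 1/37^4)^(-1) = ∏ p^4 / (p^4 − 1) = 118583889910340935015737417301254569/109564363617893205834674995200000000.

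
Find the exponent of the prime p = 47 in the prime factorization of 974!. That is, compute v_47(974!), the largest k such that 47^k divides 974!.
v_47(974!) = 20

Legendre's formula: v_p(n!) = Σ_{k ≥ 1} ⌊n / p^k⌋. For p = 47, n = 974, the terms are:
  ⌊974/47^1⌋ = ⌊974/47⌋ = 20
(the next term ⌊974/47^2⌋ = 0, terminating the sum). Summing: v_47(974!) = 20 = 20.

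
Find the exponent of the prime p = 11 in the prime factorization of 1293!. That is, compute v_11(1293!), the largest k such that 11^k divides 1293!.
v_11(1293!) = 127

Legendre's formula: v_p(n!) = Σ_{k ≥ 1} ⌊n / p^k⌋. For p = 11, n = 1293, the terms are:
  ⌊1293/11^1⌋ = ⌊1293/11⌋ = 117
  ⌊1293/11^2⌋ = ⌊1293/121⌋ = 10
(the next term ⌊1293/11^3⌋ = 0, terminating the sum). Summing: v_11(1293!) = 117 + 10 = 127.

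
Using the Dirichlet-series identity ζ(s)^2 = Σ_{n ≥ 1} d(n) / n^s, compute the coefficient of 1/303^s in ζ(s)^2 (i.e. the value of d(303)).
d(303) = 4

ζ(s)^2 = (Σ 1/m^s)(Σ 1/k^s). The coefficient of 1/n^s in the product is the number of ordered pairs (m, k) with mk = n, which equals d(n). For n = 303, divisors are [1, 3, 101, 303], so d(303) = 4.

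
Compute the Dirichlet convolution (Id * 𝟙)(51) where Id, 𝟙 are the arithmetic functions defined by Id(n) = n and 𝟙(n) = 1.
(Id * 𝟙)(51) = 72

Divisors of 51: [1, 3, 17, 51]. For each d | 51:
  d = 1: Id(1) · 𝟙(51/1) = 1 · 1 = 1
  d = 3: Id(3) · 𝟙(51/3) = 3 · 1 = 3
  d = 17: Id(17) · 𝟙(51/17) = 17 · 1 = 17
  d = 51: Id(51) · 𝟙(51/51) = 51 · 1 = 51
Summing: (Id * 𝟙)(51) = 1 + 3 + 17 + 51 = 72.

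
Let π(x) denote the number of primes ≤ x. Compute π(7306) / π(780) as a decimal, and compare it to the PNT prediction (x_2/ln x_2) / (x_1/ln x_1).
π(7306)/π(780) = 930/137 ≈ 6.7883;  PNT prediction ≈ 7.0113.

π(780) = 137 and π(7306) = 930, so π(7306)/π(780) ≈ 6.7883. The PNT-predicted ratio is (7306/ln(7306)) / (780/ln(780)) ≈ 7.0113. The two agree to within a few percent, as expected.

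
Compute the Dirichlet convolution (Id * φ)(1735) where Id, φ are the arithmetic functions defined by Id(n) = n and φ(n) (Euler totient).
(Id * φ)(1735) = 6237

Divisors of 1735: [1, 5, 347, 1735]. For each d | 1735:
  d = 1: Id(1) · φ(1735/1) = 1 · 1384 = 1384
  d = 5: Id(5) · φ(1735/5) = 5 · 346 = 1730
  d = 347: Id(347) · φ(1735/347) = 347 · 4 = 1388
  d = 1735: Id(1735) · φ(1735/1735) = 1735 · 1 = 1735
Summing: (Id * φ)(1735) = 1384 + 1730 + 1388 + 1735 = 6237.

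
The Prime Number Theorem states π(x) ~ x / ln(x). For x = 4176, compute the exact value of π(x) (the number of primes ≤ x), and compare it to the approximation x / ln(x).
π(4176) = 573;  x/ln(x) ≈ 500.89;  relative error ≈ 12.58%.

Directly count primes up to 4176: π(4176) = 573. The PNT approximation gives 4176/ln(4176) ≈ 4176/8.33711 ≈ 500.89. Relative error (π(x) − x/ln(x)) / π(x) ≈ 12.58%; the approximation is known to undercount slightly (Li(x) is a better estimate).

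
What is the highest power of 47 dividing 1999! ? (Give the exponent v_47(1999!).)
v_47(1999!) = 42

Legendre's formula: v_p(n!) = Σ_{k ≥ 1} ⌊n / p^k⌋. For p = 47, n = 1999, the terms are:
  ⌊1999/47^1⌋ = ⌊1999/47⌋ = 42
(the next term ⌊1999/47^2⌋ = 0, terminating the sum). Summing: v_47(1999!) = 42 = 42.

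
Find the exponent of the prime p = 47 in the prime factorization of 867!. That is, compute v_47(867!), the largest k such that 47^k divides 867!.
v_47(867!) = 18

Legendre's formula: v_p(n!) = Σ_{k ≥ 1} ⌊n / p^k⌋. For p = 47, n = 867, the terms are:
  ⌊867/47^1⌋ = ⌊867/47⌋ = 18
(the next term ⌊867/47^2⌋ = 0, terminating the sum). Summing: v_47(867!) = 18 = 18.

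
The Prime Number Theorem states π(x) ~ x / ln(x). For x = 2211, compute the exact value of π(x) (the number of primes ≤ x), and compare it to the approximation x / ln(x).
π(2211) = 329;  x/ln(x) ≈ 287.10;  relative error ≈ 12.74%.

Directly count primes up to 2211: π(2211) = 329. The PNT approximation gives 2211/ln(2211) ≈ 2211/7.70120 ≈ 287.10. Relative error (π(x) − x/ln(x)) / π(x) ≈ 12.74%; the approximation is known to undercount slightly (Li(x) is a better estimate).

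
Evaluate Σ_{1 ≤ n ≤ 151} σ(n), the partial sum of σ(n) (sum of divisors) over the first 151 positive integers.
Σ_{n ≤ 151} σ(n) = 18756

Compute σ(n) for each 1 ≤ n ≤ 151: σ(1) = 1, σ(2) = 3, σ(3) = 4, σ(4) = 7, σ(5) = 6, σ(6) = 12, σ(7) = 8, σ(8) = 15, σ(9) = 13, σ(10) = 18, σ(11) = 12, σ(12) = 28, σ(13) = 14, σ(14) = 24, σ(15) = 24, σ(16) = 31, σ(17) = 18, σ(18) = 39, σ(19) = 20, σ(20) = 42, σ(21) = 32, σ(22) = 36, σ(23) = 24, σ(24) = 60, σ(25) = 31, σ(26) = 42, σ(27) = 40, σ(28) = 56, σ(29) = 30, σ(30) = 72, σ(31) = 32, σ(32) = 63, σ(33) = 48, σ(34) = 54, σ(35) = 48, σ(36) = 91, σ(37) = 38, σ(38) = 60, σ(39) = 56, σ(40) = 90, σ(41) = 42, σ(42) = 96, σ(43) = 44, σ(44) = 84, σ(45) = 78, σ(46) = 72, σ(47) = 48, σ(48) = 124, σ(49) = 57, σ(50) = 93, σ(51) = 72, σ(52) = 98, σ(53) = 54, σ(54) = 120, σ(55) = 72, σ(56) = 120, σ(57) = 80, σ(58) = 90, σ(59) = 60, σ(60) = 168, σ(61) = 62, σ(62) = 96, σ(63) = 104, σ(64) = 127, σ(65) = 84, σ(66) = 144, σ(67) = 68, σ(68) = 126, σ(69) = 96, σ(70) = 144, σ(71) = 72, σ(72) = 195, σ(73) = 74, σ(74) = 114, σ(75) = 124, σ(76) = 140, σ(77) = 96, σ(78) = 168, σ(79) = 80, σ(80) = 186, σ(81) = 121, σ(82) = 126, σ(83) = 84, σ(84) = 224, σ(85) = 108, σ(86) = 132, σ(87) = 120, σ(88) = 180, σ(89) = 90, σ(90) = 234, σ(91) = 112, σ(92) = 168, σ(93) = 128, σ(94) = 144, σ(95) = 120, σ(96) = 252, σ(97) = 98, σ(98) = 171, σ(99) = 156, σ(100) = 217, σ(101) = 102, σ(102) = 216, σ(103) = 104, σ(104) = 210, σ(105) = 192, σ(106) = 162, σ(107) = 108, σ(108) = 280, σ(109) = 110, σ(110) = 216, σ(111) = 152, σ(112) = 248, σ(113) = 114, σ(114) = 240, σ(115) = 144, σ(116) = 210, σ(117) = 182, σ(118) = 180, σ(119) = 144, σ(120) = 360, σ(121) = 133, σ(122) = 186, σ(123) = 168, σ(124) = 224, σ(125) = 156, σ(126) = 312, σ(127) = 128, σ(128) = 255, σ(129) = 176, σ(130) = 252, σ(131) = 132, σ(132) = 336, σ(133) = 160, σ(134) = 204, σ(135) = 240, σ(136) = 270, σ(137) = 138, σ(138) = 288, σ(139) = 140, σ(140) = 336, σ(141) = 192, σ(142) = 216, σ(143) = 168, σ(144) = 403, σ(145) = 180, σ(146) = 222, σ(147) = 228, σ(148) = 266, σ(149) = 150, σ(150) = 372, σ(151) = 152. Summing all 151 values: 18756. (Average order: Σ_{n ≤ x} σ(n) ~ (π²/12) x². For x = 151, (π²/12)·151² ≈ 18753.07.)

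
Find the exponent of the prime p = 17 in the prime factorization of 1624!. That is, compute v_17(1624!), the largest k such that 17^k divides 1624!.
v_17(1624!) = 100

Legendre's formula: v_p(n!) = Σ_{k ≥ 1} ⌊n / p^k⌋. For p = 17, n = 1624, the terms are:
  ⌊1624/17^1⌋ = ⌊1624/17⌋ = 95
  ⌊1624/17^2⌋ = ⌊1624/289⌋ = 5
(the next term ⌊1624/17^3⌋ = 0, terminating the sum). Summing: v_17(1624!) = 95 + 5 = 100.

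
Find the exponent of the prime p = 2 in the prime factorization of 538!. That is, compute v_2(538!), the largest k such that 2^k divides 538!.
v_2(538!) = 534

Legendre's formula: v_p(n!) = Σ_{k ≥ 1} ⌊n / p^k⌋. For p = 2, n = 538, the terms are:
  ⌊538/2^1⌋ = ⌊538/2⌋ = 269
  ⌊538/2^2⌋ = ⌊538/4⌋ = 134
  ⌊538/2^3⌋ = ⌊538/8⌋ = 67
  ⌊538/2^4⌋ = ⌊538/16⌋ = 33
  ⌊538/2^5⌋ = ⌊538/32⌋ = 16
  ⌊538/2^6⌋ = ⌊538/64⌋ = 8
  ⌊538/2^7⌋ = ⌊538/128⌋ = 4
  ⌊538/2^8⌋ = ⌊538/256⌋ = 2
  ⌊538/2^9⌋ = ⌊538/512⌋ = 1
(the next term ⌊538/2^10⌋ = 0, terminating the sum). Summing: v_2(538!) = 269 + 134 + 67 + 33 + 16 + 8 + 4 + 2 + 1 = 534.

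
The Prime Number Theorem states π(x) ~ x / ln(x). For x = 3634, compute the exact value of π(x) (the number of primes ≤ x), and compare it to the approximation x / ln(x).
π(3634) = 508;  x/ln(x) ≈ 443.27;  relative error ≈ 12.74%.

Directly count primes up to 3634: π(3634) = 508. The PNT approximation gives 3634/ln(3634) ≈ 3634/8.19809 ≈ 443.27. Relative error (π(x) − x/ln(x)) / π(x) ≈ 12.74%; the approximation is known to undercount slightly (Li(x) is a better estimate).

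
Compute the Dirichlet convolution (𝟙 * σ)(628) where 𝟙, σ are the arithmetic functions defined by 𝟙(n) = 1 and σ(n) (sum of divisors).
(𝟙 * σ)(628) = 1749

Divisors of 628: [1, 2, 4, 157, 314, 628]. For each d | 628:
  d = 1: 𝟙(1) · σ(628/1) = 1 · 1106 = 1106
  d = 2: 𝟙(2) · σ(628/2) = 1 · 474 = 474
  d = 4: 𝟙(4) · σ(628/4) = 1 · 158 = 158
  d = 157: 𝟙(157) · σ(628/157) = 1 · 7 = 7
  d = 314: 𝟙(314) · σ(628/314) = 1 · 3 = 3
  d = 628: 𝟙(628) · σ(628/628) = 1 · 1 = 1
Summing: (𝟙 * σ)(628) = 1106 + 474 + 158 + 7 + 3 + 1 = 1749.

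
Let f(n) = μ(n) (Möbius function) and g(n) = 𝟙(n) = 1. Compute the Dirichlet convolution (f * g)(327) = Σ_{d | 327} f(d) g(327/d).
(μ * 𝟙)(327) = 0

Divisors of 327: [1, 3, 109, 327]. For each d | 327:
  d = 1: μ(1) · 𝟙(327/1) = 1 · 1 = 1
  d = 3: μ(3) · 𝟙(327/3) = -1 · 1 = -1
  d = 109: μ(109) · 𝟙(327/109) = -1 · 1 = -1
  d = 327: μ(327) · 𝟙(327/327) = 1 · 1 = 1
Summing: (μ * 𝟙)(327) = 1 + -1 + -1 + 1 = 0.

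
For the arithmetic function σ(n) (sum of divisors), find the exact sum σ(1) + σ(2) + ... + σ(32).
Σ_{n ≤ 32} σ(n) = 857

Compute σ(n) for each 1 ≤ n ≤ 32: σ(1) = 1, σ(2) = 3, σ(3) = 4, σ(4) = 7, σ(5) = 6, σ(6) = 12, σ(7) = 8, σ(8) = 15, σ(9) = 13, σ(10) = 18, σ(11) = 12, σ(12) = 28, σ(13) = 14, σ(14) = 24, σ(15) = 24, σ(16) = 31, σ(17) = 18, σ(18) = 39, σ(19) = 20, σ(20) = 42, σ(21) = 32, σ(22) = 36, σ(23) = 24, σ(24) = 60, σ(25) = 31, σ(26) = 42, σ(27) = 40, σ(28) = 56, σ(29) = 30, σ(30) = 72, σ(31) = 32, σ(32) = 63. Summing all 32 values: 857. (Average order: Σ_{n ≤ x} σ(n) ~ (π²/12) x². For x = 32, (π²/12)·32² ≈ 842.21.)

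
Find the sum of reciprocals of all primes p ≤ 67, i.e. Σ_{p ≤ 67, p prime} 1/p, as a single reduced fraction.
Σ 1/p = 13585328068403621603022853/7858321551080267055879090

π(67) = 19, so the primes ≤ 67 are [2, 3, 5, 7, 11, 13, 17, 19, 23, 29, 31, 37, 41, 43, 47, 53, 59, 61, 67]. Summing 1/p over these primes: 13585328068403621603022853/7858321551080267055879090 ≈ 1.7288. Mertens estimate ln ln(67) + 0.2615 ≈ 1.6977.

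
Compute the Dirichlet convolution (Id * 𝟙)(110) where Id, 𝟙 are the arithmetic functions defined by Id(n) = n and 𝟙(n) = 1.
(Id * 𝟙)(110) = 216

Divisors of 110: [1, 2, 5, 10, 11, 22, 55, 110]. For each d | 110:
  d = 1: Id(1) · 𝟙(110/1) = 1 · 1 = 1
  d = 2: Id(2) · 𝟙(110/2) = 2 · 1 = 2
  d = 5: Id(5) · 𝟙(110/5) = 5 · 1 = 5
  d = 10: Id(10) · 𝟙(110/10) = 10 · 1 = 10
  d = 11: Id(11) · 𝟙(110/11) = 11 · 1 = 11
  d = 22: Id(22) · 𝟙(110/22) = 22 · 1 = 22
  d = 55: Id(55) · 𝟙(110/55) = 55 · 1 = 55
  d = 110: Id(110) · 𝟙(110/110) = 110 · 1 = 110
Summing: (Id * 𝟙)(110) = 1 + 2 + 5 + 10 + 11 + 22 + 55 + 110 = 216.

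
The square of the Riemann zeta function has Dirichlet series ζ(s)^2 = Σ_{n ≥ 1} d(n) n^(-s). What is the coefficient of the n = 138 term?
d(138) = 8

ζ(s)^2 = (Σ 1/m^s)(Σ 1/k^s). The coefficient of 1/n^s in the product is the number of ordered pairs (m, k) with mk = n, which equals d(n). For n = 138, divisors are [1, 2, 3, 6, 23, 46, 69, 138], so d(138) = 8.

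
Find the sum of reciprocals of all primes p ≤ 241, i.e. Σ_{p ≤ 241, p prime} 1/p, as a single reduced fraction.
Σ 1/p = 506873196134241441348690763593294873492730445394823722837469097176314709804649267964680634478659521/256041159035492609053110100510385311995538591998443060216114576417920917800321526504084465112487730

π(241) = 53, so the primes ≤ 241 are [2, 3, 5, 7, 11, 13, 17, 19, 23, 29, 31, 37, 41, 43, 47, 53, 59, 61, 67, 71, 73, 79, 83, 89, 97, 101, 103, 107, 109, 113, 127, 131, 137, 139, 149, 151, 157, 163, 167, 173, 179, 181, 191, 193, 197, 199, 211, 223, 227, 229, 233, 239, 241]. Summing 1/p over these primes: 506873196134241441348690763593294873492730445394823722837469097176314709804649267964680634478659521/256041159035492609053110100510385311995538591998443060216114576417920917800321526504084465112487730 ≈ 1.9797. Mertens estimate ln ln(241) + 0.2615 ≈ 1.9635.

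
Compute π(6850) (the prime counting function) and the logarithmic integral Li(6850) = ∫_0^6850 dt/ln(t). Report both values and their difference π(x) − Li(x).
π(6850) = 881;  Li(6850) ≈ 897.37;  π(x) − Li(x) ≈ -16.37.

Direct count of primes ≤ 6850 gives π(6850) = 881. Numerical evaluation of the logarithmic integral gives Li(6850) ≈ 897.37. The difference π(x) − Li(x) ≈ -16.37 is typically negative for small/moderate x (Li(x) overestimates), though Littlewood's theorem shows this sign changes infinitely often.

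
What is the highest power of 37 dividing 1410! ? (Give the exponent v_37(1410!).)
v_37(1410!) = 39

Legendre's formula: v_p(n!) = Σ_{k ≥ 1} ⌊n / p^k⌋. For p = 37, n = 1410, the terms are:
  ⌊1410/37^1⌋ = ⌊1410/37⌋ = 38
  ⌊1410/37^2⌋ = ⌊1410/1369⌋ = 1
(the next term ⌊1410/37^3⌋ = 0, terminating the sum). Summing: v_37(1410!) = 38 + 1 = 39.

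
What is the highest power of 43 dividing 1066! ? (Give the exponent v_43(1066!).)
v_43(1066!) = 24

Legendre's formula: v_p(n!) = Σ_{k ≥ 1} ⌊n / p^k⌋. For p = 43, n = 1066, the terms are:
  ⌊1066/43^1⌋ = ⌊1066/43⌋ = 24
(the next term ⌊1066/43^2⌋ = 0, terminating the sum). Summing: v_43(1066!) = 24 = 24.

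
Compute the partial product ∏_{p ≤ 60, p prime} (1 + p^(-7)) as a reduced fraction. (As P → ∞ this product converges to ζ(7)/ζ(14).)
∏ = 154272612488542520575194753525518049355152211393535148597853519093722799890327479251625253745654498938144626318130977279872264568832/153004583688557812714359993673162055220477902107343685743956838145087594785289245672618943212330518776423841758160619459081570916875

The primes p ≤ 60 are [2, 3, 5, 7, 11, 13, 17, 19, 23, 29, 31, 37, 41, 43, 47, 53, 59]. For each, (1 + 1/p^7) = (p^7 + 1)/p^7. Multiplying these fractions over p ∈ [2, 3, 5, 7, 11, 13, 17, 19, 23, 29, 31, 37, 41, 43, 47, 53, 59] gives 154272612488542520575194753525518049355152211393535148597853519093722799890327479251625253745654498938144626318130977279872264568832/153004583688557812714359993673162055220477902107343685743956838145087594785289245672618943212330518776423841758160619459081570916875. (In the limit P → ∞ this tends to ζ(7)/ζ(14).)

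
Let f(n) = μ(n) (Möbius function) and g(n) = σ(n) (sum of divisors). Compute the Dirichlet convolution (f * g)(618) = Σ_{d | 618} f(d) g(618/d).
(μ * σ)(618) = 618

Divisors of 618: [1, 2, 3, 6, 103, 206, 309, 618]. For each d | 618:
  d = 1: μ(1) · σ(618/1) = 1 · 1248 = 1248
  d = 2: μ(2) · σ(618/2) = -1 · 416 = -416
  d = 3: μ(3) · σ(618/3) = -1 · 312 = -312
  d = 6: μ(6) · σ(618/6) = 1 · 104 = 104
  d = 103: μ(103) · σ(618/103) = -1 · 12 = -12
  d = 206: μ(206) · σ(618/206) = 1 · 4 = 4
  d = 309: μ(309) · σ(618/309) = 1 · 3 = 3
  d = 618: μ(618) · σ(618/618) = -1 · 1 = -1
Summing: (μ * σ)(618) = 1248 + -416 + -312 + 104 + -12 + 4 + 3 + -1 = 618.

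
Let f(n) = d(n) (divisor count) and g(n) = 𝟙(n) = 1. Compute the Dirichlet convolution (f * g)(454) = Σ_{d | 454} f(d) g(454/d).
(d * 𝟙)(454) = 9

Divisors of 454: [1, 2, 227, 454]. For each d | 454:
  d = 1: d(1) · 𝟙(454/1) = 1 · 1 = 1
  d = 2: d(2) · 𝟙(454/2) = 2 · 1 = 2
  d = 227: d(227) · 𝟙(454/227) = 2 · 1 = 2
  d = 454: d(454) · 𝟙(454/454) = 4 · 1 = 4
Summing: (d * 𝟙)(454) = 1 + 2 + 2 + 4 = 9.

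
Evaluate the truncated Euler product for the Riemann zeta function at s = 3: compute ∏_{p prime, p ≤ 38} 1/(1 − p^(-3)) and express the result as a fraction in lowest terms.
∏ = 10604865228312139577609245/8822952261265821355966464

The primes p ≤ 38 are [2, 3, 5, 7, 11, 13, 17, 19, 23, 29, 31, 37]. For each prime, (1 − 1/p^3)^(-1) = p^3 / (p^3 − 1). The product is (1 − 1/2^3)^(-1), (1 − 1/3^3)^(-1), (1 − 1/5^3)^(-1), (1 − 1/7^3)^(-1), (1 − 1/11^3)^(-1), (1 − 1/13^3)^(-1), (1 − 1/17^3)^(-1), (1 − 1/19^3)^(-1), (1 − 1/23^3)^(-1), (1 − 1/29^3)^(-1), (1 − 1/31^3)^(-1), (1 − 1/37^3)^(-1) = ∏ p^3 / (p^3 − 1) = 10604865228312139577609245/8822952261265821355966464.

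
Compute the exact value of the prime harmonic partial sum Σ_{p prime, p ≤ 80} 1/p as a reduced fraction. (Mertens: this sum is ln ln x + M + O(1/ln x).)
Σ 1/p = 5692733621468679832887230172131/3217644767340672907899084554130

π(80) = 22, so the primes ≤ 80 are [2, 3, 5, 7, 11, 13, 17, 19, 23, 29, 31, 37, 41, 43, 47, 53, 59, 61, 67, 71, 73, 79]. Summing 1/p over these primes: 5692733621468679832887230172131/3217644767340672907899084554130 ≈ 1.7692. Mertens estimate ln ln(80) + 0.2615 ≈ 1.7390.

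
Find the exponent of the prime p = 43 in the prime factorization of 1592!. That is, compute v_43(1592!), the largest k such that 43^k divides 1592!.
v_43(1592!) = 37

Legendre's formula: v_p(n!) = Σ_{k ≥ 1} ⌊n / p^k⌋. For p = 43, n = 1592, the terms are:
  ⌊1592/43^1⌋ = ⌊1592/43⌋ = 37
(the next term ⌊1592/43^2⌋ = 0, terminating the sum). Summing: v_43(1592!) = 37 = 37.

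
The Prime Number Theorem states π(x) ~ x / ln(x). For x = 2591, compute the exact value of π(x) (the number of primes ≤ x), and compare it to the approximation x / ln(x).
π(2591) = 377;  x/ln(x) ≈ 329.65;  relative error ≈ 12.56%.

Directly count primes up to 2591: π(2591) = 377. The PNT approximation gives 2591/ln(2591) ≈ 2591/7.85980 ≈ 329.65. Relative error (π(x) − x/ln(x)) / π(x) ≈ 12.56%; the approximation is known to undercount slightly (Li(x) is a better estimate).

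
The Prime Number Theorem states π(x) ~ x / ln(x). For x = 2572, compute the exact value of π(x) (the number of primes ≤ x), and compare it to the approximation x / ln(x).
π(2572) = 375;  x/ln(x) ≈ 327.54;  relative error ≈ 12.66%.

Directly count primes up to 2572: π(2572) = 375. The PNT approximation gives 2572/ln(2572) ≈ 2572/7.85244 ≈ 327.54. Relative error (π(x) − x/ln(x)) / π(x) ≈ 12.66%; the approximation is known to undercount slightly (Li(x) is a better estimate).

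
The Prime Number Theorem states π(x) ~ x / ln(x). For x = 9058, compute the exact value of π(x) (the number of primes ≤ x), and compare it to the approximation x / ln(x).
π(9058) = 1125;  x/ln(x) ≈ 994.14;  relative error ≈ 11.63%.

Directly count primes up to 9058: π(9058) = 1125. The PNT approximation gives 9058/ln(9058) ≈ 9058/9.11140 ≈ 994.14. Relative error (π(x) − x/ln(x)) / π(x) ≈ 11.63%; the approximation is known to undercount slightly (Li(x) is a better estimate).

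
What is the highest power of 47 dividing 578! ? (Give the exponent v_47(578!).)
v_47(578!) = 12

Legendre's formula: v_p(n!) = Σ_{k ≥ 1} ⌊n / p^k⌋. For p = 47, n = 578, the terms are:
  ⌊578/47^1⌋ = ⌊578/47⌋ = 12
(the next term ⌊578/47^2⌋ = 0, terminating the sum). Summing: v_47(578!) = 12 = 12.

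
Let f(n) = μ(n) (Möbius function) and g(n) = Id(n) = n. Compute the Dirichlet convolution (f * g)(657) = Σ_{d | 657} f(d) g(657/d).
(μ * Id)(657) = 432

Divisors of 657: [1, 3, 9, 73, 219, 657]. For each d | 657:
  d = 1: μ(1) · Id(657/1) = 1 · 657 = 657
  d = 3: μ(3) · Id(657/3) = -1 · 219 = -219
  d = 9: μ(9) · Id(657/9) = 0 · 73 = 0
  d = 73: μ(73) · Id(657/73) = -1 · 9 = -9
  d = 219: μ(219) · Id(657/219) = 1 · 3 = 3
  d = 657: μ(657) · Id(657/657) = 0 · 1 = 0
Summing: (μ * Id)(657) = 657 + -219 + 0 + -9 + 3 + 0 = 432.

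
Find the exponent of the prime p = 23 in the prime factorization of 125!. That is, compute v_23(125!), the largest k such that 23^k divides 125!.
v_23(125!) = 5

Legendre's formula: v_p(n!) = Σ_{k ≥ 1} ⌊n / p^k⌋. For p = 23, n = 125, the terms are:
  ⌊125/23^1⌋ = ⌊125/23⌋ = 5
(the next term ⌊125/23^2⌋ = 0, terminating the sum). Summing: v_23(125!) = 5 = 5.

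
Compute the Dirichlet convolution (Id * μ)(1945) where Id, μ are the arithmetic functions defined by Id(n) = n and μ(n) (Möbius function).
(Id * μ)(1945) = 1552

Divisors of 1945: [1, 5, 389, 1945]. For each d | 1945:
  d = 1: Id(1) · μ(1945/1) = 1 · 1 = 1
  d = 5: Id(5) · μ(1945/5) = 5 · -1 = -5
  d = 389: Id(389) · μ(1945/389) = 389 · -1 = -389
  d = 1945: Id(1945) · μ(1945/1945) = 1945 · 1 = 1945
Summing: (Id * μ)(1945) = 1 + -5 + -389 + 1945 = 1552.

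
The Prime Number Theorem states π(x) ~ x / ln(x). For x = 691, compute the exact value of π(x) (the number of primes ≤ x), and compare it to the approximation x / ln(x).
π(691) = 125;  x/ln(x) ≈ 105.69;  relative error ≈ 15.45%.

Directly count primes up to 691: π(691) = 125. The PNT approximation gives 691/ln(691) ≈ 691/6.53814 ≈ 105.69. Relative error (π(x) − x/ln(x)) / π(x) ≈ 15.45%; the approximation is known to undercount slightly (Li(x) is a better estimate).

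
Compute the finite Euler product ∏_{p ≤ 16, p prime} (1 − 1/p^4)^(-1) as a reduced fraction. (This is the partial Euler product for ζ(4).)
∏ = 11033033011/10194124800

The primes p ≤ 16 are [2, 3, 5, 7, 11, 13]. For each prime, (1 − 1/p^4)^(-1) = p^4 / (p^4 − 1). The product is (1 − 1/2^4)^(-1), (1 − 1/3^4)^(-1), (1 − 1/5^4)^(-1), (1 − 1/7^4)^(-1), (1 − 1/11^4)^(-1), (1 − 1/13^4)^(-1) = ∏ p^4 / (p^4 − 1) = 11033033011/10194124800.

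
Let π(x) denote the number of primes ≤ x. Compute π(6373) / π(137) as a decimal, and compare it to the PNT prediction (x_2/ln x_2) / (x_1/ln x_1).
π(6373)/π(137) = 831/33 ≈ 25.1818;  PNT prediction ≈ 26.1271.

π(137) = 33 and π(6373) = 831, so π(6373)/π(137) ≈ 25.1818. The PNT-predicted ratio is (6373/ln(6373)) / (137/ln(137)) ≈ 26.1271. The two agree to within a few percent, as expected.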